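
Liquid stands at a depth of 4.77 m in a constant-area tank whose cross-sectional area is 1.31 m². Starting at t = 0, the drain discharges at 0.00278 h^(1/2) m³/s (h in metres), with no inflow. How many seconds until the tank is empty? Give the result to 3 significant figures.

2060 s

A dh/dt = −Q_out = −0.00278 √h.
Separate and integrate: 2(√h − √h₀) = −(0.00278/A) t.
Tank is empty when √h = 0: t_empty = 2A√h₀/0.00278.
t_empty = 2·1.31·√4.77/0.00278 = 2.6200·2.1840/0.00278 = 2058.3 s.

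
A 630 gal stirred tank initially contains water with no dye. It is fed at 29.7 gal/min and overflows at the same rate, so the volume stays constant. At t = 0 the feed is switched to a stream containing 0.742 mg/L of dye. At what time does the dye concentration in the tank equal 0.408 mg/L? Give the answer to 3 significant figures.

16.9 min

Species balance: V dC/dt = Q(C_in − C) ⇒ τ = V/Q = 21.212 min.
C(t) = C_in + (C₀ − C_in) e^(−t/τ). Set C = 0.408 and solve for t:
e^(−t/τ) = (C − C_in)/(C₀ − C_in) = (0.408 − 0.742)/(0 − 0.742) = 0.45013
t = −τ ln(…) = 21.212 × 0.79821 = 16.932 min.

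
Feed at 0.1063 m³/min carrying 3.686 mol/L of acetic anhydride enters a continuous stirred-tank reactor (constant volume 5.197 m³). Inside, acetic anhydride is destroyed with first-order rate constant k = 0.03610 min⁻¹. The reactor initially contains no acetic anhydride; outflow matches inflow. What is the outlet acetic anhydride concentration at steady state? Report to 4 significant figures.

1.333 mol/L

Accumulation = in − out − consumed: V dC/dt = Q C_in − Q C − k V C.
At steady state: 0 = Q C_in − (Q + kV) C_ss, so C_ss = Q C_in/(Q + kV).
C_ss = 0.1063·3.686/(0.1063 + 0.03610·5.197) = 0.391822/0.293912 = 1.33313 mol/L.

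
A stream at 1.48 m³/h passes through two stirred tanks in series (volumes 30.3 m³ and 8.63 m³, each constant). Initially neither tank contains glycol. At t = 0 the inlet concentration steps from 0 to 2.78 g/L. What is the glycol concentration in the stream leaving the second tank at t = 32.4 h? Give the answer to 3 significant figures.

Each tank obeys Vᵢ dCᵢ/dt = Q(Cᵢ₋₁ − Cᵢ), so τᵢ = Vᵢ/Q.
τ₁ = 30.3/1.48 = 20.473 h; τ₂ = 8.63/1.48 = 5.8311 h.
Solving the cascade with C₁(0)=C₂(0)=0 gives C₂(t) = C_in[1 − (τ₁ e^(−t/τ₁) − τ₂ e^(−t/τ₂))/(τ₁ − τ₂)].
At t = 32.4: e^(−t/τ₁) = 0.20545, e^(−t/τ₂) = 0.0038625.
C₂ = 2.78·[1 − (20.473·0.20545 − 5.8311·0.0038625)/(14.642)] = 2.78·0.71427 = 1.9857 g/L.

1.99 g/L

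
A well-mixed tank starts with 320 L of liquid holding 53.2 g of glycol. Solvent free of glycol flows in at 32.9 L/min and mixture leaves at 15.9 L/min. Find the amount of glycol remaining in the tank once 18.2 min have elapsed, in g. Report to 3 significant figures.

28.3 g

Total volume: dV/dt = Q_in − Q_out = 17.000 L/min, so V(t) = 320 + 17.000 t and V(18.2) = 629.40 L.
No glycol enters, so dm/dt = −Q_out · (m/V).
dm/m = −Q_out dt/(V₀ + 17.000 t); integrating gives ln(m/m₀) = −(Q_out/(Q_in−Q_out)) ln(V/V₀).
m = m₀ (V₀/V)^(Q_out/(Q_in−Q_out)) = 53.2 × (320/629.40)^(0.93529) = 28.258 g.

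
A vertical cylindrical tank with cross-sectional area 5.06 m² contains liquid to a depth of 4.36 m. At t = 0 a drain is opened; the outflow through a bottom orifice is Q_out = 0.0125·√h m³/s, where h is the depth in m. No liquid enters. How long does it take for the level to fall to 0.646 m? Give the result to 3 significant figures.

Mass balance (ρ constant): A dh/dt = −0.0125 √h.
This is separable: 2 d(√h)/dt = −0.0125/A, so √h = √h₀ − (0.0125/(2A)) t.
t = 2A(√h₀ − √h)/0.0125 = 2·5.06·(√4.36 − √0.646)/0.0125
  = 10.120 × (2.0881 − 0.80374) / 0.0125 = 1039.8 s.

1040 s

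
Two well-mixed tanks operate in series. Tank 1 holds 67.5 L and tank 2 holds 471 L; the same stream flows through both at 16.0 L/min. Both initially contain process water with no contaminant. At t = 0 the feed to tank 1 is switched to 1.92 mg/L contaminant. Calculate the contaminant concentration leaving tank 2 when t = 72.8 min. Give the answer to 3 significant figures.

Each tank obeys Vᵢ dCᵢ/dt = Q(Cᵢ₋₁ − Cᵢ), so τᵢ = Vᵢ/Q.
τ₁ = 67.5/16.0 = 4.2188 min; τ₂ = 471/16.0 = 29.438 min.
Solving the cascade with C₁(0)=C₂(0)=0 gives C₂(t) = C_in[1 − (τ₁ e^(−t/τ₁) − τ₂ e^(−t/τ₂))/(τ₁ − τ₂)].
At t = 72.8: e^(−t/τ₁) = 3.2040e-08, e^(−t/τ₂) = 0.084328.
C₂ = 1.92·[1 − (4.2188·3.2040e-08 − 29.438·0.084328)/(-25.219)] = 1.92·0.90156 = 1.7310 mg/L.

1.73 mg/L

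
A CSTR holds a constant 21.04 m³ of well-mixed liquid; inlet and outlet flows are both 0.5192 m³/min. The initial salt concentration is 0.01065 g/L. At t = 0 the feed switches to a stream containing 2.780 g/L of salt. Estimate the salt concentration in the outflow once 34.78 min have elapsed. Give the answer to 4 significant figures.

1.606 g/L

Unsteady species balance (constant V, well mixed): V dC/dt = Q(C_in − C).
Rewrite as dC/dt + C/τ = C_in/τ, τ = V/Q = 40.5239 min.
This is linear first-order; C(t) = C_in + (C₀ − C_in) e^(−t/τ).
C(34.78) = 2.780 + (0.01065 − 2.780)·e^(−34.78/40.5239) = 2.780 + (-2.76935)·0.423899 = 1.60607 g/L.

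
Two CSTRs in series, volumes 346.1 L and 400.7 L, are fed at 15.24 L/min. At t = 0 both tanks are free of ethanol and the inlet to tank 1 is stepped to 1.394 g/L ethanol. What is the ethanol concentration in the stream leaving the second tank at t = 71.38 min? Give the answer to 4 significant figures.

Each tank obeys Vᵢ dCᵢ/dt = Q(Cᵢ₋₁ − Cᵢ), so τᵢ = Vᵢ/Q.
τ₁ = 346.1/15.24 = 22.7100 min; τ₂ = 400.7/15.24 = 26.2927 min.
Solving the cascade with C₁(0)=C₂(0)=0 gives C₂(t) = C_in[1 − (τ₁ e^(−t/τ₁) − τ₂ e^(−t/τ₂))/(τ₁ − τ₂)].
At t = 71.38: e^(−t/τ₁) = 0.0431483, e^(−t/τ₂) = 0.0662164.
C₂ = 1.394·[1 − (22.7100·0.0431483 − 26.2927·0.0662164)/(-3.58268)] = 1.394·0.787559 = 1.09786 g/L.

1.098 g/L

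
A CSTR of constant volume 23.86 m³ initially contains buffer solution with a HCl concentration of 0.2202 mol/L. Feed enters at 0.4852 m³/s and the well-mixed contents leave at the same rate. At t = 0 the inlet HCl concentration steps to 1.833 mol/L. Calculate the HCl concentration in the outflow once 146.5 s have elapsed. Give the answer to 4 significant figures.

Unsteady species balance (constant V, well mixed): V dC/dt = Q(C_in − C).
So dC/dt = (C_in − C)/τ with τ = V/Q = 23.86/0.4852 = 49.1756 s.
This is linear first-order; C(t) = C_in + (C₀ − C_in) e^(−t/τ).
C(146.5) = 1.833 + (0.2202 − 1.833)·e^(−146.5/49.1756) = 1.833 + (-1.61280)·0.0508376 = 1.75101 mol/L.

1.751 mol/L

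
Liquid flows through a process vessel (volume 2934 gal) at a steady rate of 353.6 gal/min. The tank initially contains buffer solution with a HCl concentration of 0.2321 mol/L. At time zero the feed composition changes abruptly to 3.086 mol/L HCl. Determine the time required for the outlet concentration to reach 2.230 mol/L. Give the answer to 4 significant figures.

9.992 min

Species balance: V dC/dt = Q(C_in − C) ⇒ τ = V/Q = 8.29751 min.
C(t) = C_in + (C₀ − C_in) e^(−t/τ). Set C = 2.230 and solve for t:
e^(−t/τ) = (C − C_in)/(C₀ − C_in) = (2.230 − 3.086)/(0.2321 − 3.086) = 0.299940
t = −τ ln(…) = 8.29751 × 1.20417 = 9.99163 min.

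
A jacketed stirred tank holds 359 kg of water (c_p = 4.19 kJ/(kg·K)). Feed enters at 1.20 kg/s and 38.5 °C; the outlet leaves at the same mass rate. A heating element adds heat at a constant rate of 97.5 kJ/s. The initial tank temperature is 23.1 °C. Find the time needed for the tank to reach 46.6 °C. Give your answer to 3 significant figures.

337 s

Unsteady energy balance on the tank contents: M c_p dT/dt = ṁ c_p (T_in − T) + 97.5.
τ = M/ṁ = 299.17 s; T_ss = T_in + Q̇/(ṁ c_p) = 57.891 °C.
T(t) = T_ss + (T₀ − T_ss) e^(−t/τ). Set T = 46.6:
e^(−t/τ) = (46.6 − 57.891)/(23.1 − 57.891) = 0.32455
t = −299.17 · ln(0.32455) = 336.66 s.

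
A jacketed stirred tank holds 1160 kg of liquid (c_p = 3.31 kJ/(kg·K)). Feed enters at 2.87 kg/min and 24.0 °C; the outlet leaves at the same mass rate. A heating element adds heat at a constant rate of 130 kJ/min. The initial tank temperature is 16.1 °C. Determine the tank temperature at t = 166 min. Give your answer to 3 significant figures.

23.4 °C

Unsteady energy balance on the tank contents: M c_p dT/dt = ṁ c_p (T_in − T) + 130.
τ = M/ṁ = 404.18 min; T_ss = T_in + Q̇/(ṁ c_p) = 24.0 + 130/(2.87·3.31) = 37.685 °C.
This is linear first-order; T(t) = T_ss + (T₀ − T_ss) e^(−t/τ).
T(166) = 37.685 + (-21.585)·e^(−166/404.18) = 37.685 + (-21.585)·0.66318 = 23.370 °C.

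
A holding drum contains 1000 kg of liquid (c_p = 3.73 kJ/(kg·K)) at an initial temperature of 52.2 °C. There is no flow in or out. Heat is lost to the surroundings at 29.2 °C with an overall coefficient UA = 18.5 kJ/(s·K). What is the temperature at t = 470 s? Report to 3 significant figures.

Heat balance on the well-mixed liquid: M c_p dT/dt = −UA(T − T_amb).
dT/dt = (T_ss − T)/τ with T_ss = T_amb = 29.200 °C, τ = M c_p/UA = 1000·3.73/18.5 = 201.62 s.
Solution: T(t) = T_ss + (T₀ − T_ss) e^(−t/τ).
T(470) = 29.200 + (23.000)·0.097189 = 31.435 °C.

31.4 °C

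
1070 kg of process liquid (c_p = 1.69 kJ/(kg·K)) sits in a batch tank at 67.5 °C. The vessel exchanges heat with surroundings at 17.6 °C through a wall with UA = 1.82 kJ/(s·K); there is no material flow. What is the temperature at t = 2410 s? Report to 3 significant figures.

22.0 °C

Lumped-capacitance energy balance: M c_p dT/dt = UA(T_amb − T).
dT/dt = (T_ss − T)/τ with T_ss = T_amb = 17.600 °C, τ = M c_p/UA = 1070·1.69/1.82 = 993.57 s.
T approaches T_ss exponentially: T(t) = T_ss + (T₀ − T_ss) e^(−t/τ).
T(2410) = 17.600 + (49.900)·0.088426 = 22.012 °C.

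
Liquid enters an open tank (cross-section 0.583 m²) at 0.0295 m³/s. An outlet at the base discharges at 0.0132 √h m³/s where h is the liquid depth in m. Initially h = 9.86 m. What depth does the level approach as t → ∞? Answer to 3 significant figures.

A dh/dt = Q_in − 0.0132 √h. Steady state requires inflow = outflow:
Q_in = 0.0132 √h_ss ⇒ √h_ss = 0.0295/0.0132 = 2.2348.
h_ss = 2.2348² = 4.9945 m. (Since h₀ = 9.86 m > h_ss, the level will fall toward this value.)

4.99 m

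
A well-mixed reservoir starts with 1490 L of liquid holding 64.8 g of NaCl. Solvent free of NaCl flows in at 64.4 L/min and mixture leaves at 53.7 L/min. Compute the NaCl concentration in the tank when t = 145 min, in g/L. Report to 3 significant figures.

0.000593 g/L

Total volume: dV/dt = Q_in − Q_out = 10.700 L/min, so V(t) = 1490 + 10.700 t and V(145) = 3041.5 L.
Solute balance: dm/dt = 0 − Q_out C = −Q_out m/V(t).
dm/m = −Q_out dt/(V₀ + 10.700 t); integrating gives ln(m/m₀) = −(Q_out/(Q_in−Q_out)) ln(V/V₀).
m = m₀ (V₀/V)^(Q_out/(Q_in−Q_out)) = 64.8 × (1490/3041.5)^(5.0187) = 1.8042 g.
C = m/V = 1.8042/3041.5 = 0.00059318 g/L.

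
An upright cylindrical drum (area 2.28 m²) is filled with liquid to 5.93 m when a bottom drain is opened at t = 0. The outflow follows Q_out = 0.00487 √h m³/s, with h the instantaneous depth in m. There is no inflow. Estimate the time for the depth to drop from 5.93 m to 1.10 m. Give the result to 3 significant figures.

1300 s

With no inflow, A dh/dt = −0.00487 √h.
∫ h^(−1/2) dh = −(0.00487/A) ∫ dt, giving 2√h = 2√h₀ − (0.00487/A) t.
t = 2A(√h₀ − √h)/0.00487 = 2·2.28·(√5.93 − √1.10)/0.00487
  = 4.5600 × (2.4352 − 1.0488) / 0.00487 = 1298.1 s.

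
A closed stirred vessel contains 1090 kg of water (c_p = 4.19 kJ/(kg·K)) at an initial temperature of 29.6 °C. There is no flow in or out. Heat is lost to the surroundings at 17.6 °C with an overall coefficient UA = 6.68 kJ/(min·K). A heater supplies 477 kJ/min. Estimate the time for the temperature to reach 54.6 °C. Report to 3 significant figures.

373 min

M c_p dT/dt = −UA(T − T_amb) + Q̇.
τ = M c_p/UA = 683.70 min; T_ss = T_amb + Q̇/UA = 17.6 + 477/6.68 = 89.007 °C.
T(t) = T_ss + (T₀ − T_ss)e^(−t/τ); set T = 54.6:
t = −τ ln[(T − T_ss)/(T₀ − T_ss)] = −683.70 · ln(0.57918) = 373.40 min.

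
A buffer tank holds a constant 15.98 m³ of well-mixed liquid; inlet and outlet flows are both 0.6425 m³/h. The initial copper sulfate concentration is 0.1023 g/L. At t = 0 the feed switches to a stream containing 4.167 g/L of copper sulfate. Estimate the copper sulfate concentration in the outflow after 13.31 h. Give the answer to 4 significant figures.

1.787 g/L

Mass balance on the solute (V constant): V dC/dt = Q(C_in − C).
Time constant τ = V/Q = 15.98/0.6425 = 24.8716 h.
Solution: C(t) = C_in + (C₀ − C_in) e^(−t/τ).
C(13.31) = 4.167 + (0.1023 − 4.167)·e^(−13.31/24.8716) = 4.167 + (-4.06470)·0.585582 = 1.78678 g/L.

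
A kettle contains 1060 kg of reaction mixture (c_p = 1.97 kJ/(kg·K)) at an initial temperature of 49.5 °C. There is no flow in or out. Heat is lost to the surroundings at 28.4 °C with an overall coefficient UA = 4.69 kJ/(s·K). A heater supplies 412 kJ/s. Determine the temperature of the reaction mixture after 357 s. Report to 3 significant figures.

86.3 °C

M c_p dT/dt = −UA(T − T_amb) + Q̇.
dT/dt = (T_ss − T)/τ with T_ss = T_amb + Q̇/UA = 28.4 + 412/4.69 = 116.25 °C, τ = M c_p/UA = 1060·1.97/4.69 = 445.25 s.
Integrating: T(t) = T_ss + (T₀ − T_ss) e^(−t/τ).
T(357) = 116.25 + (-66.746)·0.44852 = 86.309 °C.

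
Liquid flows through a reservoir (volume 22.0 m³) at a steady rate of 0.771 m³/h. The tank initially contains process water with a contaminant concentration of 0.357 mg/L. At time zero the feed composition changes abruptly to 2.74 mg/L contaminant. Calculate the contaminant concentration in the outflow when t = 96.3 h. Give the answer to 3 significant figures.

Accumulation = in − out for the solute gives V dC/dt = Q(C_in − C).
So dC/dt = (C_in − C)/τ with τ = V/Q = 22.0/0.771 = 28.534 h.
Integrating: C(t) = C_in + (C₀ − C_in) e^(−t/τ).
C(96.3) = 2.74 + (0.357 − 2.74)·e^(−96.3/28.534) = 2.74 + (-2.3830)·0.034222 = 2.6584 mg/L.

2.66 mg/L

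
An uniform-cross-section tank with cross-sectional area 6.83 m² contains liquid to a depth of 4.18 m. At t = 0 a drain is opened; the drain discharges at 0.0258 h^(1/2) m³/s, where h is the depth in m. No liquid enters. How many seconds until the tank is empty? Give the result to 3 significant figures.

A dh/dt = −Q_out = −0.0258 √h.
This is separable: 2 d(√h)/dt = −0.0258/A, so √h = √h₀ − (0.0258/(2A)) t.
Tank is empty when √h = 0: t_empty = 2A√h₀/0.0258.
t_empty = 2·6.83·√4.18/0.0258 = 13.660·2.0445/0.0258 = 1082.5 s.

1080 s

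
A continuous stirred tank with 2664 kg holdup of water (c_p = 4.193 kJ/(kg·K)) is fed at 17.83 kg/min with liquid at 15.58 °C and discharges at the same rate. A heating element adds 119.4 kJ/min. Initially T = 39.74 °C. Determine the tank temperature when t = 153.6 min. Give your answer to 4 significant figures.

25.25 °C

M c_p dT/dt = ṁ c_p (T_in − T) + Q̇.
Rearrange: dT/dt = (T_ss − T)/τ with τ = M/ṁ = 149.411 min and T_ss = T_in + Q̇/(ṁ c_p) = 17.1771 °C.
Solution: T(t) = T_ss + (T₀ − T_ss) e^(−t/τ).
T(153.6) = 17.1771 + (22.5629)·e^(−153.6/149.411) = 17.1771 + (22.5629)·0.357709 = 25.2480 °C.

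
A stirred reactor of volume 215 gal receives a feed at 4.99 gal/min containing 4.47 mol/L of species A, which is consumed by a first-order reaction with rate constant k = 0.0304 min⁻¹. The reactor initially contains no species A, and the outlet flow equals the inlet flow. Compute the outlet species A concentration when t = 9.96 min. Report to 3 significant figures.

Accumulation = in − out − consumed: V dC/dt = Q C_in − Q C − k V C.
dC/dt = (Q/V) C_in − (Q/V + k) C; effective rate a = Q/V + k = 0.023209 + 0.0304 = 0.053609 min⁻¹.
C_ss = Q C_in/(Q + kV) = 1.9352 mol/L; C(t) = C_ss + (C₀ − C_ss) e^(−a t).
C(9.96) = 1.9352 + (-1.9352)·e^(−0.053609·9.96) = 1.9352 + (-1.9352)·0.58629 = 0.80063 mol/L.

0.801 mol/L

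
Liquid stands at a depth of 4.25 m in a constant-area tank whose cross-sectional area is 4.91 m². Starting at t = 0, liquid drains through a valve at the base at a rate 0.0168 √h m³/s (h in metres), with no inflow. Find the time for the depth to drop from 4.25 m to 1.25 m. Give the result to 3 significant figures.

552 s

A dh/dt = −Q_out = −0.0168 √h.
Separate and integrate: 2(√h − √h₀) = −(0.0168/A) t.
t = 2A(√h₀ − √h)/0.0168 = 2·4.91·(√4.25 − √1.25)/0.0168
  = 9.8200 × (2.0616 − 1.1180) / 0.0168 = 551.51 s.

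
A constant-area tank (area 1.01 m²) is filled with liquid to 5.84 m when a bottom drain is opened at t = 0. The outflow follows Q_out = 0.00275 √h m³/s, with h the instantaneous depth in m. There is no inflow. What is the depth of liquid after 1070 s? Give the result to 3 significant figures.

With no inflow, A dh/dt = −0.00275 √h.
∫ h^(−1/2) dh = −(0.00275/A) ∫ dt, giving 2√h = 2√h₀ − (0.00275/A) t.
√h = √5.84 − 0.00275·1070/(2·1.01) = 2.4166 − 1.4567 = 0.95993.
h = 0.95993² = 0.92146 m.

0.921 m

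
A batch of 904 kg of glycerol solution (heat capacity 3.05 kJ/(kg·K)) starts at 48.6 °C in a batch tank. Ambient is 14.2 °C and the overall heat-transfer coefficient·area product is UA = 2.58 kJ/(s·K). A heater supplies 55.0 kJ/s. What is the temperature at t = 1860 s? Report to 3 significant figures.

Lumped-capacitance energy balance: M c_p dT/dt = UA(T_amb − T) + Q̇.
dT/dt = (T_ss − T)/τ with T_ss = T_amb + Q̇/UA = 14.2 + 55.0/2.58 = 35.518 °C, τ = M c_p/UA = 904·3.05/2.58 = 1068.7 s.
Integrating: T(t) = T_ss + (T₀ − T_ss) e^(−t/τ).
T(1860) = 35.518 + (13.082)·0.17544 = 37.813 °C.

37.8 °C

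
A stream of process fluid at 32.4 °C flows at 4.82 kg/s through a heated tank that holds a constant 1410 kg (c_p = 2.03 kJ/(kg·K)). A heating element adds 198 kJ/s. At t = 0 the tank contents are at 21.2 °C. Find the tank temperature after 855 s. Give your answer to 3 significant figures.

50.9 °C

M c_p dT/dt = ṁ c_p (T_in − T) + Q̇.
τ = M/ṁ = 292.53 s; T_ss = T_in + Q̇/(ṁ c_p) = 32.4 + 198/(4.82·2.03) = 52.636 °C.
Integrating: T(t) = T_ss + (T₀ − T_ss) e^(−t/τ).
T(855) = 52.636 + (-31.436)·e^(−855/292.53) = 52.636 + (-31.436)·0.053785 = 50.945 °C.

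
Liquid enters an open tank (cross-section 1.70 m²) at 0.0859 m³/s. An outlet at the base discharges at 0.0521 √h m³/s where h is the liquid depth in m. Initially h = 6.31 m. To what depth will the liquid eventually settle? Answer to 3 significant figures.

2.72 m

Level balance: A dh/dt = 0.0859 − 0.0521 √h. Setting dh/dt = 0:
Q_in = 0.0521 √h_ss ⇒ √h_ss = 0.0859/0.0521 = 1.6488.
h_ss = 1.6488² = 2.7184 m. (Since h₀ = 6.31 m > h_ss, the level will fall toward this value.)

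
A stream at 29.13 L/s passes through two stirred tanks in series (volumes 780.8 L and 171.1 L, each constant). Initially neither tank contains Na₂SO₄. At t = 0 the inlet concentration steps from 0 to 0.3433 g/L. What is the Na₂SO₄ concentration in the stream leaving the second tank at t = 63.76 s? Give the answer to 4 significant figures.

0.3026 g/L

Time constants: τᵢ = Vᵢ/Q for each well-mixed tank.
τ₁ = 780.8/29.13 = 26.8040 s; τ₂ = 171.1/29.13 = 5.87367 s.
Tank 1: C₁ = C_in(1 − e^(−t/τ₁)). Tank 2 (τ₁ ≠ τ₂): C₂ = C_in[1 − (τ₁ e^(−t/τ₁) − τ₂ e^(−t/τ₂))/(τ₁ − τ₂)].
At t = 63.76: e^(−t/τ₁) = 0.0926662, e^(−t/τ₂) = 1.93035e-05.
C₂ = 0.3433·[1 − (26.8040·0.0926662 − 5.87367·1.93035e-05)/(20.9303)] = 0.3433·0.881334 = 0.302562 g/L.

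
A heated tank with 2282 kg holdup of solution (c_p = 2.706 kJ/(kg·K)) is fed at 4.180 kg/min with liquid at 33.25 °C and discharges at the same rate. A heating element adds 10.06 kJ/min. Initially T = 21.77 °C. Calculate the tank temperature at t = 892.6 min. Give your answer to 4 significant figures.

31.73 °C

M c_p dT/dt = ṁ c_p (T_in − T) + Q̇.
τ = M/ṁ = 545.933 min; T_ss = T_in + Q̇/(ṁ c_p) = 33.25 + 10.06/(4.180·2.706) = 34.1394 °C.
Integrating: T(t) = T_ss + (T₀ − T_ss) e^(−t/τ).
T(892.6) = 34.1394 + (-12.3694)·e^(−892.6/545.933) = 34.1394 + (-12.3694)·0.194953 = 31.7279 °C.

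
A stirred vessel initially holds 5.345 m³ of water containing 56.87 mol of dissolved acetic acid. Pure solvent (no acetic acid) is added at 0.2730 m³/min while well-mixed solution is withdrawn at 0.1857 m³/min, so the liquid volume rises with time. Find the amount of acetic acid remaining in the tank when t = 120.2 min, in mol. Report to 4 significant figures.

5.641 mol

Total volume: dV/dt = Q_in − Q_out = 0.0873000 m³/min, so V(t) = 5.345 + 0.0873000 t and V(120.2) = 15.8385 m³.
Solute balance: dm/dt = 0 − Q_out C = −Q_out m/V(t).
Separate: dm/m = −Q_out dt/V(t) ⇒ ln(m/m₀) = −(Q_out/(Q_in−Q_out)) ln(V/V₀).
m = m₀ (V₀/V)^(Q_out/(Q_in−Q_out)) = 56.87 × (5.345/15.8385)^(2.12715) = 5.64117 mol.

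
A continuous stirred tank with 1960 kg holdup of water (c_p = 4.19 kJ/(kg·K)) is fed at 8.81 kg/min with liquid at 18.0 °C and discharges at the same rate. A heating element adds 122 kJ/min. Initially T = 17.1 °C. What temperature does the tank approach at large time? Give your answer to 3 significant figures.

21.3 °C

M c_p dT/dt = ṁ c_p (T_in − T) + Q̇.
At steady state dT/dt = 0 ⇒ T_ss = T_in + Q̇/(ṁ c_p) = 18.0 + 122/(8.81·4.19) = 21.305 °C.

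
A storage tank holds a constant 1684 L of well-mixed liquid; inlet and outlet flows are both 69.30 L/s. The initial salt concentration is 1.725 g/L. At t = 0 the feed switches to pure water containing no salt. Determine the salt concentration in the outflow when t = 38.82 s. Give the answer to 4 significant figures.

0.3491 g/L

Transient balance on the dissolved component: V dC/dt = Q(C_in − C).
So dC/dt = (C_in − C)/τ with τ = V/Q = 1684/69.30 = 24.3001 s.
C approaches C_in exponentially: C(t) = C_in + (C₀ − C_in) e^(−t/τ).
C(38.82) = 0 + (1.725 − 0)·e^(−38.82/24.3001) = 0 + (1.72500)·0.202398 = 0.349136 g/L.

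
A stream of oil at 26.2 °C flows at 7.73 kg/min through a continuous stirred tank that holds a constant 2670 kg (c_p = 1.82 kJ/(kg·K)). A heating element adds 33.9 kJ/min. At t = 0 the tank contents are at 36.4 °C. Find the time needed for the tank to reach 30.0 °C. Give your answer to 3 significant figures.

595 min

Energy balance: M c_p dT/dt = ṁ c_p (T_in − T) + 33.9.
τ = M/ṁ = 345.41 min; T_ss = T_in + Q̇/(ṁ c_p) = 28.610 °C.
T(t) = T_ss + (T₀ − T_ss) e^(−t/τ). Set T = 30.0:
e^(−t/τ) = (30.0 − 28.610)/(36.4 − 28.610) = 0.17847
t = −345.41 · ln(0.17847) = 595.25 min.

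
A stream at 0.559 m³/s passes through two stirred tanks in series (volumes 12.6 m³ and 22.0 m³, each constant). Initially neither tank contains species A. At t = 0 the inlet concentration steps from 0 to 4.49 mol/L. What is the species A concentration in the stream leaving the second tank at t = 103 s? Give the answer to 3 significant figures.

3.79 mol/L

Species balance on tank i: dCᵢ/dt = (Cᵢ₋₁ − Cᵢ)/τᵢ with τᵢ = Vᵢ/Q.
τ₁ = 12.6/0.559 = 22.540 s; τ₂ = 22.0/0.559 = 39.356 s.
Solving the cascade with C₁(0)=C₂(0)=0 gives C₂(t) = C_in[1 − (τ₁ e^(−t/τ₁) − τ₂ e^(−t/τ₂))/(τ₁ − τ₂)].
At t = 103: e^(−t/τ₁) = 0.010362, e^(−t/τ₂) = 0.073012.
C₂ = 4.49·[1 − (22.540·0.010362 − 39.356·0.073012)/(-16.816)] = 4.49·0.84301 = 3.7851 mol/L.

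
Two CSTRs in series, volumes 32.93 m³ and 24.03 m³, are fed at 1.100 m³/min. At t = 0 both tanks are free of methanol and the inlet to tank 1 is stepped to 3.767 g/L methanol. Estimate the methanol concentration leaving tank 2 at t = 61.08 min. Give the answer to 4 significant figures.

2.576 g/L

Species balance on tank i: dCᵢ/dt = (Cᵢ₋₁ − Cᵢ)/τᵢ with τᵢ = Vᵢ/Q.
τ₁ = 32.93/1.100 = 29.9364 min; τ₂ = 24.03/1.100 = 21.8455 min.
Tank 1: C₁ = C_in(1 − e^(−t/τ₁)). Tank 2 (τ₁ ≠ τ₂): C₂ = C_in[1 − (τ₁ e^(−t/τ₁) − τ₂ e^(−t/τ₂))/(τ₁ − τ₂)].
At t = 61.08: e^(−t/τ₁) = 0.129986, e^(−t/τ₂) = 0.0610535.
C₂ = 3.767·[1 − (29.9364·0.129986 − 21.8455·0.0610535)/(8.09091)] = 3.767·0.683896 = 2.57624 g/L.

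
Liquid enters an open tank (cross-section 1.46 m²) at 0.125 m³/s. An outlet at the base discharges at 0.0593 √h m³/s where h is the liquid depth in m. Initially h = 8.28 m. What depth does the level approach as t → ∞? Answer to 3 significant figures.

4.44 m

A dh/dt = Q_in − 0.0593 √h. Steady state requires inflow = outflow:
Q_in = 0.0593 √h_ss ⇒ √h_ss = 0.125/0.0593 = 2.1079.
h_ss = 2.1079² = 4.4434 m. (Since h₀ = 8.28 m > h_ss, the level will fall toward this value.)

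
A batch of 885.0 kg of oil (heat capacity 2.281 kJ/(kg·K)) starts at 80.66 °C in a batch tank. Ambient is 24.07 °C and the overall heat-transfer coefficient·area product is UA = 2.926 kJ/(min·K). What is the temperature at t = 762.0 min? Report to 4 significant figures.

42.82 °C

M c_p dT/dt = −UA(T − T_amb).
dT/dt = (T_ss − T)/τ with T_ss = T_amb = 24.0700 °C, τ = M c_p/UA = 885.0·2.281/2.926 = 689.913 min.
This is linear first-order; T(t) = T_ss + (T₀ − T_ss) e^(−t/τ).
T(762.0) = 24.0700 + (56.5900)·0.331381 = 42.8228 °C.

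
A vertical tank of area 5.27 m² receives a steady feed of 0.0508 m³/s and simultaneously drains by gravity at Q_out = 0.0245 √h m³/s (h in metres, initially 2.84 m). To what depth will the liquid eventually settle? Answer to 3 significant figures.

4.30 m

A dh/dt = Q_in − 0.0245 √h. Steady state requires inflow = outflow:
Q_in = 0.0245 √h_ss ⇒ √h_ss = 0.0508/0.0245 = 2.0735.
h_ss = 2.0735² = 4.2993 m. (Since h₀ = 2.84 m < h_ss, the level will rise toward this value.)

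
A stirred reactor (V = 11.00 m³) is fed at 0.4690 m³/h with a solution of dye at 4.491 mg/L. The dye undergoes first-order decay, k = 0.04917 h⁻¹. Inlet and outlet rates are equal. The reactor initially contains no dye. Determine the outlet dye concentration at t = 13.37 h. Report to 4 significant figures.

1.475 mg/L

Accumulation = in − out − consumed: V dC/dt = Q C_in − Q C − k V C.
dC/dt = (Q/V) C_in − (Q/V + k) C; effective rate a = Q/V + k = 0.0426364 + 0.04917 = 0.0918064 h⁻¹.
C_ss = Q C_in/(Q + kV) = 2.08569 mg/L; C(t) = C_ss + (C₀ − C_ss) e^(−a t).
C(13.37) = 2.08569 + (-2.08569)·e^(−0.0918064·13.37) = 2.08569 + (-2.08569)·0.293039 = 1.47450 mg/L.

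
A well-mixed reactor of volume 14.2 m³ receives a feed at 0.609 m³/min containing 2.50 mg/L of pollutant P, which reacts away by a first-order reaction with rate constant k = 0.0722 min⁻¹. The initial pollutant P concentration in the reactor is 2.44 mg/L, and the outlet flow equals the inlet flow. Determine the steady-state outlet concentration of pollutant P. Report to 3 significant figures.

Species balance: V dC/dt = Q C_in − Q C − k V C.
Steady state (dC/dt = 0): C_ss = Q C_in/(Q + kV) = C_in/(1 + kV/Q).
C_ss = 0.609·2.50/(0.609 + 0.0722·14.2) = 1.5225/1.6342 = 0.93163 mg/L.

0.932 mg/L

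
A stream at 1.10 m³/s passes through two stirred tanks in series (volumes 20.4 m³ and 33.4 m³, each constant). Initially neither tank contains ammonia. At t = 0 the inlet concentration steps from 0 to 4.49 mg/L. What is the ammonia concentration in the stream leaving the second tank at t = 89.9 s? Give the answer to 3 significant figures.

Each tank obeys Vᵢ dCᵢ/dt = Q(Cᵢ₋₁ − Cᵢ), so τᵢ = Vᵢ/Q.
τ₁ = 20.4/1.10 = 18.545 s; τ₂ = 33.4/1.10 = 30.364 s.
Tank 1: C₁ = C_in(1 − e^(−t/τ₁)). Tank 2 (τ₁ ≠ τ₂): C₂ = C_in[1 − (τ₁ e^(−t/τ₁) − τ₂ e^(−t/τ₂))/(τ₁ − τ₂)].
At t = 89.9: e^(−t/τ₁) = 0.0078476, e^(−t/τ₂) = 0.051779.
C₂ = 4.49·[1 − (18.545·0.0078476 − 30.364·0.051779)/(-11.818)] = 4.49·0.87928 = 3.9480 mg/L.

3.95 mg/L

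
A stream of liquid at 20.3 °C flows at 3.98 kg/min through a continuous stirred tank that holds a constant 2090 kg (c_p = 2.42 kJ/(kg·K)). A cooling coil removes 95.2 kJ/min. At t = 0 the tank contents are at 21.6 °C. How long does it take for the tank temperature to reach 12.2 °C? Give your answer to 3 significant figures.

M c_p dT/dt = ṁ c_p (T_in − T) − Q̇.
τ = M/ṁ = 525.13 min; T_ss = T_in − Q̇/(ṁ c_p) = 10.416 °C.
T(t) = T_ss + (T₀ − T_ss) e^(−t/τ). Set T = 12.2:
e^(−t/τ) = (12.2 − 10.416)/(21.6 − 10.416) = 0.15952
t = −525.13 · ln(0.15952) = 963.90 min.

964 min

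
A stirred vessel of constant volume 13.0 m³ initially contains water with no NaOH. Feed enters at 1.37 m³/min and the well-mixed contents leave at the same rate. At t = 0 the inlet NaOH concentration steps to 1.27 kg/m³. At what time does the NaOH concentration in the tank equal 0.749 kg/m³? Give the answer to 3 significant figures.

8.45 min

Species balance: V dC/dt = Q(C_in − C) ⇒ τ = V/Q = 9.4891 min.
C(t) = C_in + (C₀ − C_in) e^(−t/τ). Set C = 0.749 and solve for t:
e^(−t/τ) = (C − C_in)/(C₀ − C_in) = (0.749 − 1.27)/(0 − 1.27) = 0.41024
t = −τ ln(…) = 9.4891 × 0.89102 = 8.4550 min.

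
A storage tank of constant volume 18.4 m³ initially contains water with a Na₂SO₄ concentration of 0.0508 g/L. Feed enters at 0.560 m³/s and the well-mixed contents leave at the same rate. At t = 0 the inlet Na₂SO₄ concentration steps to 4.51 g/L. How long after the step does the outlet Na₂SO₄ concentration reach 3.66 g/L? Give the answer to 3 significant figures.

Accumulation = in − out for the solute gives V dC/dt = Q(C_in − C), so τ = V/Q = 32.857 s.
C(t) = C_in + (C₀ − C_in) e^(−t/τ). Set C = 3.66 and solve for t:
e^(−t/τ) = (C − C_in)/(C₀ − C_in) = (3.66 − 4.51)/(0.0508 − 4.51) = 0.19062
t = −τ ln(…) = 32.857 × 1.6575 = 54.460 s.

54.5 s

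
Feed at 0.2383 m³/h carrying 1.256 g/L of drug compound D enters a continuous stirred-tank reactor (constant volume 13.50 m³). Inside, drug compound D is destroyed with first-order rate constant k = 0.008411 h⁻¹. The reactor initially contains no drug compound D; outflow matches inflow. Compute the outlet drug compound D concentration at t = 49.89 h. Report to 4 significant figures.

Accumulation = in − out − consumed: V dC/dt = Q C_in − Q C − k V C.
dC/dt = (Q/V) C_in − (Q/V + k) C; effective rate a = Q/V + k = 0.0176519 + 0.008411 = 0.0260629 h⁻¹.
C_ss = Q C_in/(Q + kV) = 0.850664 g/L; C(t) = C_ss + (C₀ − C_ss) e^(−a t).
C(49.89) = 0.850664 + (-0.850664)·e^(−0.0260629·49.89) = 0.850664 + (-0.850664)·0.272457 = 0.618895 g/L.

0.6189 g/L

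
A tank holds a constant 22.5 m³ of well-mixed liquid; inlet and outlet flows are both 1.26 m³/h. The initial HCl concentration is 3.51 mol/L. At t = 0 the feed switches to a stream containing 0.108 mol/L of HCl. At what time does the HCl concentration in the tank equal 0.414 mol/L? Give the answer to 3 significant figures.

Mass balance on the solute (V constant): V dC/dt = Q(C_in − C), so τ = V/Q = 17.857 h.
C(t) = C_in + (C₀ − C_in) e^(−t/τ). Set C = 0.414 and solve for t:
e^(−t/τ) = (C − C_in)/(C₀ − C_in) = (0.414 − 0.108)/(3.51 − 0.108) = 0.089947
t = −τ ln(…) = 17.857 × 2.4085 = 43.010 h.

43.0 h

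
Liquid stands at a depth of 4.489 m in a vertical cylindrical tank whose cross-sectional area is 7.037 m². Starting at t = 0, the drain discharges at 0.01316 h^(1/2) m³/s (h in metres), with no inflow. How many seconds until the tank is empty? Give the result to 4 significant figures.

2266 s

With no inflow, A dh/dt = −0.01316 √h.
Separate and integrate: 2(√h − √h₀) = −(0.01316/A) t.
Set h = 0: 2√h₀ = (0.01316/A) t_empty ⇒ t_empty = 2A√h₀/0.01316.
t_empty = 2·7.037·√4.489/0.01316 = 14.0740·2.11873/0.01316 = 2265.88 s.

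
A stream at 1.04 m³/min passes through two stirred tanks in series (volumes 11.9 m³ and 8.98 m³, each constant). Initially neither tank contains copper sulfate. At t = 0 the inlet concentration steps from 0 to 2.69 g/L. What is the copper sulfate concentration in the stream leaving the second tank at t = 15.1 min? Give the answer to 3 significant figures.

1.20 g/L

Species balance on tank i: dCᵢ/dt = (Cᵢ₋₁ − Cᵢ)/τᵢ with τᵢ = Vᵢ/Q.
τ₁ = 11.9/1.04 = 11.442 min; τ₂ = 8.98/1.04 = 8.6346 min.
Solving the cascade with C₁(0)=C₂(0)=0 gives C₂(t) = C_in[1 − (τ₁ e^(−t/τ₁) − τ₂ e^(−t/τ₂))/(τ₁ − τ₂)].
At t = 15.1: e^(−t/τ₁) = 0.26723, e^(−t/τ₂) = 0.17399.
C₂ = 2.69·[1 − (11.442·0.26723 − 8.6346·0.17399)/(2.8077)] = 2.69·0.44604 = 1.1998 g/L.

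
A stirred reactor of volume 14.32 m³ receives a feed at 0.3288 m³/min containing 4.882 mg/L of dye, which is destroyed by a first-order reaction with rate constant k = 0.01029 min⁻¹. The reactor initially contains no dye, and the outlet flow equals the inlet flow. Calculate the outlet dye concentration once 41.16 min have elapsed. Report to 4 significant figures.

2.513 mg/L

V dC/dt = Q(C_in − C) − k V C.
dC/dt = (Q/V) C_in − (Q/V + k) C; effective rate a = Q/V + k = 0.0229609 + 0.01029 = 0.0332509 min⁻¹.
C_ss = Q C_in/(Q + kV) = 3.37119 mg/L; C(t) = C_ss + (C₀ − C_ss) e^(−a t).
C(41.16) = 3.37119 + (-3.37119)·e^(−0.0332509·41.16) = 3.37119 + (-3.37119)·0.254461 = 2.51335 mg/L.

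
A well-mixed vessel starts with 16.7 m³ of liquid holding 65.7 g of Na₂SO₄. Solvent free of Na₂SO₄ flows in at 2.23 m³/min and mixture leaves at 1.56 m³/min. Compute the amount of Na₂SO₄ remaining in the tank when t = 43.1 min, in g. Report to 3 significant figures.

6.34 g

Total volume: dV/dt = Q_in − Q_out = 0.67000 m³/min, so V(t) = 16.7 + 0.67000 t and V(43.1) = 45.577 m³.
Solute balance: dm/dt = 0 − Q_out C = −Q_out m/V(t).
Separate: dm/m = −Q_out dt/V(t) ⇒ ln(m/m₀) = −(Q_out/(Q_in−Q_out)) ln(V/V₀).
m = m₀ (V₀/V)^(Q_out/(Q_in−Q_out)) = 65.7 × (16.7/45.577)^(2.3284) = 6.3436 g.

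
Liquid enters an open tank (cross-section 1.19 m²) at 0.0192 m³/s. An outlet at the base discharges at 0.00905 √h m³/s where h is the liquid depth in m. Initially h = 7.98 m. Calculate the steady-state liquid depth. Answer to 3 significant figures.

Volume balance on the tank: A dh/dt = Q_in − 0.00905 √h. At steady state dh/dt = 0:
Q_in = 0.00905 √h_ss ⇒ √h_ss = 0.0192/0.00905 = 2.1215.
h_ss = 2.1215² = 4.5010 m. (Since h₀ = 7.98 m > h_ss, the level will fall toward this value.)

4.50 m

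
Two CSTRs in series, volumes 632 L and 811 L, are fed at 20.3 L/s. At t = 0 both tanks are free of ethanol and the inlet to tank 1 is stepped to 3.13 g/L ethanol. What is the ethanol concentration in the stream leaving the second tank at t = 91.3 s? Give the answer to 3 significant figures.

Each tank obeys Vᵢ dCᵢ/dt = Q(Cᵢ₋₁ − Cᵢ), so τᵢ = Vᵢ/Q.
τ₁ = 632/20.3 = 31.133 s; τ₂ = 811/20.3 = 39.951 s.
Tank 1: C₁ = C_in(1 − e^(−t/τ₁)). Tank 2 (τ₁ ≠ τ₂): C₂ = C_in[1 − (τ₁ e^(−t/τ₁) − τ₂ e^(−t/τ₂))/(τ₁ − τ₂)].
At t = 91.3: e^(−t/τ₁) = 0.053259, e^(−t/τ₂) = 0.10174.
C₂ = 3.13·[1 − (31.133·0.053259 − 39.951·0.10174)/(-8.8177)] = 3.13·0.72708 = 2.2758 g/L.

2.28 g/L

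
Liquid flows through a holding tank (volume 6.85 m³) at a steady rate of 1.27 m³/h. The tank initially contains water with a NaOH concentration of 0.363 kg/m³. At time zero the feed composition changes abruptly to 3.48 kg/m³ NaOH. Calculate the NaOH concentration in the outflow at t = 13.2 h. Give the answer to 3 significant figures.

3.21 kg/m³

Unsteady species balance (constant V, well mixed): V dC/dt = Q(C_in − C).
So dC/dt = (C_in − C)/τ with τ = V/Q = 6.85/1.27 = 5.3937 h.
Solution: C(t) = C_in + (C₀ − C_in) e^(−t/τ).
C(13.2) = 3.48 + (0.363 − 3.48)·e^(−13.2/5.3937) = 3.48 + (-3.1170)·0.086527 = 3.2103 kg/m³.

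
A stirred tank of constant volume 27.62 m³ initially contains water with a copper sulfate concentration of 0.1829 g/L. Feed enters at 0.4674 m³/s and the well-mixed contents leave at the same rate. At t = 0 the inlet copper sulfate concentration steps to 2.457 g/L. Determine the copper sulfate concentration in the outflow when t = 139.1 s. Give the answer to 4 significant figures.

Unsteady species balance (constant V, well mixed): V dC/dt = Q(C_in − C).
Rewrite as dC/dt + C/τ = C_in/τ, τ = V/Q = 59.0929 s.
Integrating: C(t) = C_in + (C₀ − C_in) e^(−t/τ).
C(139.1) = 2.457 + (0.1829 − 2.457)·e^(−139.1/59.0929) = 2.457 + (-2.27410)·0.0949958 = 2.24097 g/L.

2.241 g/L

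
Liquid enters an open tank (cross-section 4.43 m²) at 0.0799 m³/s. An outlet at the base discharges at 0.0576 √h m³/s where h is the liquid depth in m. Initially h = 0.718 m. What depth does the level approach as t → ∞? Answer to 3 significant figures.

1.92 m

Level balance: A dh/dt = 0.0799 − 0.0576 √h. Setting dh/dt = 0:
Q_in = 0.0576 √h_ss ⇒ √h_ss = 0.0799/0.0576 = 1.3872.
h_ss = 1.3872² = 1.9242 m. (Since h₀ = 0.718 m < h_ss, the level will rise toward this value.)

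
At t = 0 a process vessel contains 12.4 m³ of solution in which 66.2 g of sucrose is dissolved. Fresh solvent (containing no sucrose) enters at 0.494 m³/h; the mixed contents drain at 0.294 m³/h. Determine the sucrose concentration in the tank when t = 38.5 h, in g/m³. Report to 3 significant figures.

1.62 g/m³

Total volume: dV/dt = Q_in − Q_out = 0.20000 m³/h, so V(t) = 12.4 + 0.20000 t and V(38.5) = 20.100 m³.
Solute balance: dm/dt = 0 − Q_out C = −Q_out m/V(t).
Separate: dm/m = −Q_out dt/V(t) ⇒ ln(m/m₀) = −(Q_out/(Q_in−Q_out)) ln(V/V₀).
m = m₀ (V₀/V)^(Q_out/(Q_in−Q_out)) = 66.2 × (12.4/20.100)^(1.4700) = 32.545 g.
C = m/V = 32.545/20.100 = 1.6192 g/m³.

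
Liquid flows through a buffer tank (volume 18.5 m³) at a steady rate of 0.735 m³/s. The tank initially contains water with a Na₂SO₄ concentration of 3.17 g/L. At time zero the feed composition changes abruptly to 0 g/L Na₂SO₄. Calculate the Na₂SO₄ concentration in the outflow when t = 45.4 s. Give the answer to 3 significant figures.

0.522 g/L

Transient balance on the dissolved component: V dC/dt = Q(C_in − C).
Time constant τ = V/Q = 18.5/0.735 = 25.170 s.
Solution: C(t) = C_in + (C₀ − C_in) e^(−t/τ).
C(45.4) = 0 + (3.17 − 0)·e^(−45.4/25.170) = 0 + (3.1700)·0.16468 = 0.52205 g/L.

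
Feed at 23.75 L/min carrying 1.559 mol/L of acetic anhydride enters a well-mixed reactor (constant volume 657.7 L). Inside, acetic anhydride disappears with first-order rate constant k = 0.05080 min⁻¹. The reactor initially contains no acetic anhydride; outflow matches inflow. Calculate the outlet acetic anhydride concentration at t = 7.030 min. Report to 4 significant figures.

Accumulation = in − out − consumed: V dC/dt = Q C_in − Q C − k V C.
This is linear with rate a = Q/V + k = 0.0869107 min⁻¹.
C_ss = Q C_in/(Q + kV) = 0.647752 mol/L; C(t) = C_ss + (C₀ − C_ss) e^(−a t).
C(7.030) = 0.647752 + (-0.647752)·e^(−0.0869107·7.030) = 0.647752 + (-0.647752)·0.542817 = 0.296141 mol/L.

0.2961 mol/L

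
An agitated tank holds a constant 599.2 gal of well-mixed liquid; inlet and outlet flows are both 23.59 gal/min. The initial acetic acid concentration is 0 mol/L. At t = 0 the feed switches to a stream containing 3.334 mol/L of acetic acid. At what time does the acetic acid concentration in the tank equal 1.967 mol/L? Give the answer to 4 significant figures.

22.65 min

Unsteady species balance (constant V, well mixed): V dC/dt = Q(C_in − C), so τ = V/Q = 25.4006 min.
C(t) = C_in + (C₀ − C_in) e^(−t/τ). Set C = 1.967 and solve for t:
e^(−t/τ) = (C − C_in)/(C₀ − C_in) = (1.967 − 3.334)/(0 − 3.334) = 0.410018
t = −τ ln(…) = 25.4006 × 0.891554 = 22.6460 min.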